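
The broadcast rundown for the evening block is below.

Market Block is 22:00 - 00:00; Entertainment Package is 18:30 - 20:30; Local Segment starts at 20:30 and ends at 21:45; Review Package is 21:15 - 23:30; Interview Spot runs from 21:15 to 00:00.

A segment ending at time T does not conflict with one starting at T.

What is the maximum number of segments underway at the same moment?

Sort all start/end points and keep a running count:
18:30 start Entertainment Package → 1
20:30 end Entertainment Package → 0
20:30 start Local Segment → 1
21:15 start Interview Spot → 2
21:15 start Review Package → 3
21:45 end Local Segment → 2
22:00 start Market Block → 3
23:30 end Review Package → 2
00:00 end Interview Spot → 1
00:00 end Market Block → 0
Peak is 3, at 21:15 (Interview Spot, Local Segment, Review Package).

3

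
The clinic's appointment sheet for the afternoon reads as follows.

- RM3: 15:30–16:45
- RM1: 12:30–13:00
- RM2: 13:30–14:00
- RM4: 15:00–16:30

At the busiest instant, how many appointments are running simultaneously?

2

Sweep the timeline, counting +1 at each start and −1 at each end (ends before starts at a tie):
12:30 start RM1 → 1
13:00 end RM1 → 0
13:30 start RM2 → 1
14:00 end RM2 → 0
15:00 start RM4 → 1
15:30 start RM3 → 2
16:30 end RM4 → 1
16:45 end RM3 → 0
Peak is 2, at 15:30 (RM3, RM4).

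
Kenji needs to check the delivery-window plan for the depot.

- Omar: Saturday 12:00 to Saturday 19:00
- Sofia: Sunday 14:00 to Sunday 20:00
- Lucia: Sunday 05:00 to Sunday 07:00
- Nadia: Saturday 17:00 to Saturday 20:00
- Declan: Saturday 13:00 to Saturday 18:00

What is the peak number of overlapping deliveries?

3

Sweep the timeline, counting +1 at each start and −1 at each end (ends before starts at a tie):
Saturday 12:00 start Omar → 1
Saturday 13:00 start Declan → 2
Saturday 17:00 start Nadia → 3
Saturday 18:00 end Declan → 2
Saturday 19:00 end Omar → 1
Saturday 20:00 end Nadia → 0
Sunday 05:00 start Lucia → 1
Sunday 07:00 end Lucia → 0
Sunday 14:00 start Sofia → 1
Sunday 20:00 end Sofia → 0
Peak is 3, at Saturday 17:00 (Declan, Nadia, Omar).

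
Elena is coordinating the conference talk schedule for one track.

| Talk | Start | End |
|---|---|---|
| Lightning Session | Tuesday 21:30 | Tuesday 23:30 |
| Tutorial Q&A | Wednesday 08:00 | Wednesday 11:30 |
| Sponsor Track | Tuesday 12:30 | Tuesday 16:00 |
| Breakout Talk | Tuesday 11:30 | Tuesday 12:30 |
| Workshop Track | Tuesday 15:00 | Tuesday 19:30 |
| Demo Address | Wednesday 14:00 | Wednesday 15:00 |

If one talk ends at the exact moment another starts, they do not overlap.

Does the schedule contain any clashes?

Yes

Sorted by start: Breakout Talk, Sponsor Track, Workshop Track, Lightning Session, Tutorial Q&A, Demo Address.
Sponsor Track starts exactly when Breakout Talk ends (back-to-back, no overlap), so Breakout Talk has no further overlaps.
Workshop Track starts before Sponsor Track ends → Sponsor Track and Workshop Track overlap.
That's a conflict, so the schedule is not conflict-free.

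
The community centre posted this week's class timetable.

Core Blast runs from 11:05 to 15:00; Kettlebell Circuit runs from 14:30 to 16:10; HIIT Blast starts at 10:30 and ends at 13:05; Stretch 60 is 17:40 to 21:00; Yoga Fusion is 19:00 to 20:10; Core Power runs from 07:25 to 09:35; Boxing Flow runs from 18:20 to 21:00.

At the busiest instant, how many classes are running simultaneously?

3

Sort all start/end points and keep a running count:
07:25 start Core Power → 1
09:35 end Core Power → 0
10:30 start HIIT Blast → 1
11:05 start Core Blast → 2
13:05 end HIIT Blast → 1
14:30 start Kettlebell Circuit → 2
15:00 end Core Blast → 1
16:10 end Kettlebell Circuit → 0
17:40 start Stretch 60 → 1
18:20 start Boxing Flow → 2
19:00 start Yoga Fusion → 3
20:10 end Yoga Fusion → 2
21:00 end Boxing Flow → 1
21:00 end Stretch 60 → 0
Peak is 3, at 19:00 (Boxing Flow, Stretch 60, Yoga Fusion).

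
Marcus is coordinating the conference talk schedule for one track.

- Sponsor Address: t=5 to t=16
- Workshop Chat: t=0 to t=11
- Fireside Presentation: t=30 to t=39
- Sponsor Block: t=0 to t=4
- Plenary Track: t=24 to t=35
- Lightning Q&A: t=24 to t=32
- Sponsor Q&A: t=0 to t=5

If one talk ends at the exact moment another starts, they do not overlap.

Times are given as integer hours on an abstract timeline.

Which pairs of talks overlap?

Sorted by start: Sponsor Block, Workshop Chat, Sponsor Q&A, Sponsor Address, Lightning Q&A, Plenary Track, Fireside Presentation.
Workshop Chat starts before Sponsor Block ends → Sponsor Block and Workshop Chat overlap.
Sponsor Q&A starts before Sponsor Block ends → Sponsor Block and Sponsor Q&A overlap.
Sponsor Address starts after Sponsor Block ends; Sponsor Block is clear from here.
Sponsor Q&A starts before Workshop Chat ends → Workshop Chat and Sponsor Q&A overlap.
Sponsor Address starts before Workshop Chat ends → Workshop Chat and Sponsor Address overlap.
Lightning Q&A starts after Workshop Chat ends; Workshop Chat is clear from here.
Sponsor Address starts exactly when Sponsor Q&A ends (back-to-back, no overlap); Sponsor Q&A is clear from here.
Lightning Q&A starts after Sponsor Address ends; Sponsor Address is clear from here.
Plenary Track starts before Lightning Q&A ends → Lightning Q&A and Plenary Track overlap.
Fireside Presentation starts before Lightning Q&A ends → Lightning Q&A and Fireside Presentation overlap.
Fireside Presentation starts before Plenary Track ends → Plenary Track and Fireside Presentation overlap.

Fireside Presentation & Lightning Q&A, Fireside Presentation & Plenary Track, Lightning Q&A & Plenary Track, Sponsor Address & Workshop Chat, Sponsor Block & Sponsor Q&A, Sponsor Block & Workshop Chat, Sponsor Q&A & Workshop Chat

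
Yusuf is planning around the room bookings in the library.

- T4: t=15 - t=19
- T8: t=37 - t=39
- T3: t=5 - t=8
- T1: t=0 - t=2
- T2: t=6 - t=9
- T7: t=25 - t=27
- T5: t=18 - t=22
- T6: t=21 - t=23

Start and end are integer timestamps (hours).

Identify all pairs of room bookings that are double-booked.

Sorted by start: T1, T3, T2, T4, T5, T6, T7, T8.
T3 starts after T1 ends, so nothing later overlaps T1 either.
T2 starts before T3 ends → T3 and T2 overlap.
T4 starts after T3 ends, so nothing later overlaps T3 either.
T4 starts after T2 ends, so nothing later overlaps T2 either.
T5 starts before T4 ends → T4 and T5 overlap.
T6 starts after T4 ends, so nothing later overlaps T4 either.
T6 starts before T5 ends → T5 and T6 overlap.
T7 starts after T5 ends, so nothing later overlaps T5 either.
T7 starts after T6 ends, so nothing later overlaps T6 either.
T8 starts after T7 ends.

T2 & T3, T4 & T5, T5 & T6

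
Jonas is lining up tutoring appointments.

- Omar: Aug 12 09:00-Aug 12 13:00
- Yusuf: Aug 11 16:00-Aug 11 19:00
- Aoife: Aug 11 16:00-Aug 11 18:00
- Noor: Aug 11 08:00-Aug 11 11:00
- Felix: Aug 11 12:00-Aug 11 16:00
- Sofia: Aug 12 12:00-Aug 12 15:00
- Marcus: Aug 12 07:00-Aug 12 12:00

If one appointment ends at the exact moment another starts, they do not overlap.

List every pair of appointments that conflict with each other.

Two intervals overlap when each starts before the other ends.
Sorted by start: Noor, Felix, Yusuf, Aoife, Marcus, Omar, Sofia.
Felix starts after Noor ends, so nothing later overlaps Noor either.
Yusuf starts exactly when Felix ends (back-to-back, no overlap), so nothing later overlaps Felix either.
Aoife starts before Yusuf ends → Yusuf and Aoife overlap.
Marcus starts after Yusuf ends, so nothing later overlaps Yusuf either.
Marcus starts after Aoife ends, so nothing later overlaps Aoife either.
Omar starts before Marcus ends → Marcus and Omar overlap.
Sofia starts exactly when Marcus ends (back-to-back, no overlap).
Sofia starts before Omar ends → Omar and Sofia overlap.

Aoife & Yusuf, Marcus & Omar, Omar & Sofia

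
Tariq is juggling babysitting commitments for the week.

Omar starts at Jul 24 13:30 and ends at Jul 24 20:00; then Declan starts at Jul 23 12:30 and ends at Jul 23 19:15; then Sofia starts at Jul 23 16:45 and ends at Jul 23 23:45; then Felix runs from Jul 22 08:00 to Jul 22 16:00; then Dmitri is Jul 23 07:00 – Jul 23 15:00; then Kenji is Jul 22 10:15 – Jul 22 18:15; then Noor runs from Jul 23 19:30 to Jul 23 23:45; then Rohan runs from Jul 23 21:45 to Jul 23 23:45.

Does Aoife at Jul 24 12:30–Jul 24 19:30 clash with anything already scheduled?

Felix: ends Jul 22 16:00 at or before Aoife starts Jul 24 12:30 → clear.
Kenji: ends Jul 22 18:15 at or before Aoife starts Jul 24 12:30 → clear.
Dmitri: ends Jul 23 15:00 at or before Aoife starts Jul 24 12:30 → clear.
Declan: ends Jul 23 19:15 at or before Aoife starts Jul 24 12:30 → clear.
Sofia: ends Jul 23 23:45 at or before Aoife starts Jul 24 12:30 → clear.
Noor: ends Jul 23 23:45 at or before Aoife starts Jul 24 12:30 → clear.
Rohan: ends Jul 23 23:45 at or before Aoife starts Jul 24 12:30 → clear.
Omar: starts Jul 24 13:30 before Aoife ends Jul 24 19:30, and ends Jul 24 20:00 after Aoife starts Jul 24 12:30 → overlap.
Aoife overlaps Omar.

Yes — it overlaps Omar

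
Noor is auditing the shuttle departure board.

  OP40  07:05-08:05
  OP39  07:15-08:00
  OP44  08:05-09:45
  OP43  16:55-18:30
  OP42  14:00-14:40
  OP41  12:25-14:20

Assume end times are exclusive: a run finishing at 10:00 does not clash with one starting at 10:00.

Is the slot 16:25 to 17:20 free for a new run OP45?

OP40: ends 08:05 at or before OP45 starts 16:25 → clear.
OP39: ends 08:00 at or before OP45 starts 16:25 → clear.
OP44: ends 09:45 at or before OP45 starts 16:25 → clear.
OP41: ends 14:20 at or before OP45 starts 16:25 → clear.
OP42: ends 14:40 at or before OP45 starts 16:25 → clear.
OP43: starts 16:55 before OP45 ends 17:20, and ends 18:30 after OP45 starts 16:25 → overlap.
OP45 overlaps OP43.

No — it overlaps OP43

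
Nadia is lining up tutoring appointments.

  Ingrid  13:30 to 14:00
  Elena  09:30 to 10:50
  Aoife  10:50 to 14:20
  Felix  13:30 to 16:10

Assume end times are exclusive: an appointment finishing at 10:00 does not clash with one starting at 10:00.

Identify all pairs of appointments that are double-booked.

Aoife & Felix, Aoife & Ingrid, Felix & Ingrid

Sorted by start: Elena, Aoife, Ingrid, Felix.
Aoife starts exactly when Elena ends (back-to-back, no overlap), so Elena has no further overlaps.
Ingrid starts before Aoife ends → Aoife and Ingrid overlap.
Felix starts before Aoife ends → Aoife and Felix overlap.
Felix starts before Ingrid ends → Ingrid and Felix overlap.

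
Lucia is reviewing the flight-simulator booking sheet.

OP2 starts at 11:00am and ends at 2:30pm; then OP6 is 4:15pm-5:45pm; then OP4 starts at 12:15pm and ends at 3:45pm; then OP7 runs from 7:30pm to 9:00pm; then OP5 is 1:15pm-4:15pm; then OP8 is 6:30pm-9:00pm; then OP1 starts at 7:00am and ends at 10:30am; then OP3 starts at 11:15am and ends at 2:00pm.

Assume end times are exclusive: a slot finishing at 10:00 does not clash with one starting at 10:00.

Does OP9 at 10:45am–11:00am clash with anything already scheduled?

No — it doesn't clash with anything

OP1: ends 10:30am at or before OP9 starts 10:45am → clear.
OP2: starts 11:00am at or after OP9 ends 11:00am → clear.
OP3: starts 11:15am at or after OP9 ends 11:00am → clear.
OP4: starts 12:15pm at or after OP9 ends 11:00am → clear.
OP5: starts 1:15pm at or after OP9 ends 11:00am → clear.
OP6: starts 4:15pm at or after OP9 ends 11:00am → clear.
OP8: starts 6:30pm at or after OP9 ends 11:00am → clear.
OP7: starts 7:30pm at or after OP9 ends 11:00am → clear.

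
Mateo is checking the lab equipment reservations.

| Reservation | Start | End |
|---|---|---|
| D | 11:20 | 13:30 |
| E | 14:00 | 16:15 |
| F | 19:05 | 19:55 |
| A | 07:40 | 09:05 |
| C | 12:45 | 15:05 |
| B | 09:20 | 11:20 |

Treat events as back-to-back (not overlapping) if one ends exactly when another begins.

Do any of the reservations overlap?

Sorted by start: A, B, D, C, E, F.
B starts after A ends, so A has no further overlaps.
D starts exactly when B ends (back-to-back, no overlap), so B has no further overlaps.
C starts before D ends → D and C overlap.
That's a conflict, so the schedule is not conflict-free.

Yes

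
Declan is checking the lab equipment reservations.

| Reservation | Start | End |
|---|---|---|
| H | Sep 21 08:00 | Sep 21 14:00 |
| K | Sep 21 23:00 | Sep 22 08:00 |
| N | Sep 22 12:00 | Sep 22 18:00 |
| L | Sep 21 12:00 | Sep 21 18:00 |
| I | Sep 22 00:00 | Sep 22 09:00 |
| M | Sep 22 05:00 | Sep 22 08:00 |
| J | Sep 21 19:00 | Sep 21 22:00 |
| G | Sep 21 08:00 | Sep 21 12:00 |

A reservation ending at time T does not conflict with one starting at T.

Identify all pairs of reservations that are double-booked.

G & H, H & L, I & K, I & M, K & M

Check each pair: they overlap iff neither finishes before the other starts.
Sorted by start: G, H, L, J, K, I, M, N.
H starts before G ends → G and H overlap.
L starts exactly when G ends (back-to-back, no overlap); G is clear from here.
L starts before H ends → H and L overlap.
J starts after H ends; H is clear from here.
J starts after L ends; L is clear from here.
K starts after J ends; J is clear from here.
I starts before K ends → K and I overlap.
M starts before K ends → K and M overlap.
N starts after K ends.
M starts before I ends → I and M overlap.
N starts after I ends.
N starts after M ends.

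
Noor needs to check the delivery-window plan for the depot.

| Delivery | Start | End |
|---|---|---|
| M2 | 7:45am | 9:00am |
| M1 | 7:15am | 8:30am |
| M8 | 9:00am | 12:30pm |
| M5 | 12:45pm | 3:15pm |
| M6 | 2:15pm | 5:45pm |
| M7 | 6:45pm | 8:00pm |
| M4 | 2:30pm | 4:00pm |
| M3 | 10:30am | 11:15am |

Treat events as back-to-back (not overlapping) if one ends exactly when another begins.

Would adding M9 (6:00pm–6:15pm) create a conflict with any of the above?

No — it doesn't clash with anything

M1: ends 8:30am at or before M9 starts 6:00pm → clear.
M2: ends 9:00am at or before M9 starts 6:00pm → clear.
M8: ends 12:30pm at or before M9 starts 6:00pm → clear.
M3: ends 11:15am at or before M9 starts 6:00pm → clear.
M5: ends 3:15pm at or before M9 starts 6:00pm → clear.
M6: ends 5:45pm at or before M9 starts 6:00pm → clear.
M4: ends 4:00pm at or before M9 starts 6:00pm → clear.
M7: starts 6:45pm at or after M9 ends 6:15pm → clear.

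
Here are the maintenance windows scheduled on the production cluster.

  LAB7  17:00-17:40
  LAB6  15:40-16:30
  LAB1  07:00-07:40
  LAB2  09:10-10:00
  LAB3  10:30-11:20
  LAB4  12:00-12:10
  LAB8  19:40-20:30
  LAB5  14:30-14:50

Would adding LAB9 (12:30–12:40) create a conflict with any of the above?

No — it doesn't clash with anything

LAB1: ends 07:40 at or before LAB9 starts 12:30 → clear.
LAB2: ends 10:00 at or before LAB9 starts 12:30 → clear.
LAB3: ends 11:20 at or before LAB9 starts 12:30 → clear.
LAB4: ends 12:10 at or before LAB9 starts 12:30 → clear.
LAB5: starts 14:30 at or after LAB9 ends 12:40 → clear.
LAB6: starts 15:40 at or after LAB9 ends 12:40 → clear.
LAB7: starts 17:00 at or after LAB9 ends 12:40 → clear.
LAB8: starts 19:40 at or after LAB9 ends 12:40 → clear.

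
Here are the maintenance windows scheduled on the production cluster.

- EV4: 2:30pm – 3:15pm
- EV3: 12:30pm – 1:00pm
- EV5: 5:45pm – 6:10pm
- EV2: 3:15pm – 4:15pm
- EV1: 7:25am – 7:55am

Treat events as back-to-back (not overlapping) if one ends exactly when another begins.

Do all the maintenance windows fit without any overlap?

Check each pair: they overlap iff neither finishes before the other starts.
Sorted by start: EV1, EV3, EV4, EV2, EV5.
EV3 starts after EV1 ends; EV1 is clear from here.
EV4 starts after EV3 ends; EV3 is clear from here.
EV2 starts exactly when EV4 ends (back-to-back, no overlap); EV4 is clear from here.
EV5 starts after EV2 ends.
Every pair is clear; the schedule has no overlaps.

Yes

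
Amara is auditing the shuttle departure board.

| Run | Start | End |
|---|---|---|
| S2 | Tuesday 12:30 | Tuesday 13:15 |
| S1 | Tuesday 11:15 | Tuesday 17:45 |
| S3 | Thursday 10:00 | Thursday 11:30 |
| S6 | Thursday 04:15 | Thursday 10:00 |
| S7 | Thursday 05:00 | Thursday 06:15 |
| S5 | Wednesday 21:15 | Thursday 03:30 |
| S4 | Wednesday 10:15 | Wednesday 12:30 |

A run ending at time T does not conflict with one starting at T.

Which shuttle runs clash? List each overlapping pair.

S1 & S2, S6 & S7

Check each pair: they overlap iff neither finishes before the other starts.
Sorted by start: S1, S2, S4, S5, S6, S7, S3.
S2 starts before S1 ends → S1 and S2 overlap.
S4 starts after S1 ends, so S1 has no further overlaps.
S4 starts after S2 ends, so S2 has no further overlaps.
S5 starts after S4 ends, so S4 has no further overlaps.
S6 starts after S5 ends, so S5 has no further overlaps.
S7 starts before S6 ends → S6 and S7 overlap.
S3 starts exactly when S6 ends (back-to-back, no overlap).
S3 starts after S7 ends.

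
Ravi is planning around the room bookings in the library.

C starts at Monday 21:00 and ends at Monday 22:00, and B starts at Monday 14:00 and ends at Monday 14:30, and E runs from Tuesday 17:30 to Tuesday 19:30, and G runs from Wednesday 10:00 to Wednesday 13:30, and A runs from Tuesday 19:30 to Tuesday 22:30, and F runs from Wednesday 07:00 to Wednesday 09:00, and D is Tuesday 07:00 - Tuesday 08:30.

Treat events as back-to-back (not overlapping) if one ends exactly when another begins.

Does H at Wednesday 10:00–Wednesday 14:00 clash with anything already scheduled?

Yes — it overlaps G

B: ends Monday 14:30 at or before H starts Wednesday 10:00 → clear.
C: ends Monday 22:00 at or before H starts Wednesday 10:00 → clear.
D: ends Tuesday 08:30 at or before H starts Wednesday 10:00 → clear.
E: ends Tuesday 19:30 at or before H starts Wednesday 10:00 → clear.
A: ends Tuesday 22:30 at or before H starts Wednesday 10:00 → clear.
F: ends Wednesday 09:00 at or before H starts Wednesday 10:00 → clear.
G: starts Wednesday 10:00 before H ends Wednesday 14:00, and ends Wednesday 13:30 after H starts Wednesday 10:00 → overlap.
H overlaps G.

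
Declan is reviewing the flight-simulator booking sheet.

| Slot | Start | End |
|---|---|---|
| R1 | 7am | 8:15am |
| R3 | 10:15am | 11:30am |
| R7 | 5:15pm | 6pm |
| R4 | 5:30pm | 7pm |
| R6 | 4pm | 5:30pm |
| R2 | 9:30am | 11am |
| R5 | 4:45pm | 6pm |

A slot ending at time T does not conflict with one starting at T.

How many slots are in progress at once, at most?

Sort all start/end points and keep a running count:
7am start R1 → 1
8:15am end R1 → 0
9:30am start R2 → 1
10:15am start R3 → 2
11am end R2 → 1
11:30am end R3 → 0
4pm start R6 → 1
4:45pm start R5 → 2
5:15pm start R7 → 3
5:30pm end R6 → 2
5:30pm start R4 → 3
6pm end R5 → 2
6pm end R7 → 1
7pm end R4 → 0
Peak is 3, at 5:15pm (R5, R6, R7).

3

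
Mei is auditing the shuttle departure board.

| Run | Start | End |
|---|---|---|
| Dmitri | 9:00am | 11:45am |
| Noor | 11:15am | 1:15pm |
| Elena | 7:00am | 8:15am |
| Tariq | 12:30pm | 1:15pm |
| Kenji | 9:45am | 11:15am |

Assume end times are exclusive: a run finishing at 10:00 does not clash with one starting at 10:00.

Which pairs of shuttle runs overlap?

Sorted by start: Elena, Dmitri, Kenji, Noor, Tariq.
Dmitri starts after Elena ends, so Elena has no further overlaps.
Kenji starts before Dmitri ends → Dmitri and Kenji overlap.
Noor starts before Dmitri ends → Dmitri and Noor overlap.
Tariq starts after Dmitri ends.
Noor starts exactly when Kenji ends (back-to-back, no overlap), so Kenji has no further overlaps.
Tariq starts before Noor ends → Noor and Tariq overlap.

Dmitri & Kenji, Dmitri & Noor, Noor & Tariq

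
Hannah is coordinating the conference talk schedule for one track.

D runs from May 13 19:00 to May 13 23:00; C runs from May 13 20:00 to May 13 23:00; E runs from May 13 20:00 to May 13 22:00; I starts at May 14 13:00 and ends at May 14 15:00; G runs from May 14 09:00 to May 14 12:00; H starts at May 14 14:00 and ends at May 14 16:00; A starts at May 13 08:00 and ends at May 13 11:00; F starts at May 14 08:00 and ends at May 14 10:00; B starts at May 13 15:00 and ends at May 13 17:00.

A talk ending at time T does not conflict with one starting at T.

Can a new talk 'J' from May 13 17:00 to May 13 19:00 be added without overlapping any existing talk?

A: ends May 13 11:00 at or before J starts May 13 17:00 → clear.
B: ends May 13 17:00 at or before J starts May 13 17:00 → clear.
D: starts May 13 19:00 at or after J ends May 13 19:00 → clear.
C: starts May 13 20:00 at or after J ends May 13 19:00 → clear.
E: starts May 13 20:00 at or after J ends May 13 19:00 → clear.
F: starts May 14 08:00 at or after J ends May 13 19:00 → clear.
G: starts May 14 09:00 at or after J ends May 13 19:00 → clear.
I: starts May 14 13:00 at or after J ends May 13 19:00 → clear.
H: starts May 14 14:00 at or after J ends May 13 19:00 → clear.

Yes — the slot is free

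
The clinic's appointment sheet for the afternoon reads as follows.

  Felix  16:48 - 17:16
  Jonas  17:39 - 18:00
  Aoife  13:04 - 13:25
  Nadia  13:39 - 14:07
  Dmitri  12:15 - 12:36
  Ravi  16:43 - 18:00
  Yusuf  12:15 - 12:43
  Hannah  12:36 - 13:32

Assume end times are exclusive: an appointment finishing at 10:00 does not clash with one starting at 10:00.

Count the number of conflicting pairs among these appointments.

Sorted by start: Dmitri, Yusuf, Hannah, Aoife, Nadia, Ravi, Felix, Jonas.
Yusuf starts before Dmitri ends → Dmitri and Yusuf overlap.
Hannah starts exactly when Dmitri ends (back-to-back, no overlap), so Dmitri has no further overlaps.
Hannah starts before Yusuf ends → Yusuf and Hannah overlap.
Aoife starts after Yusuf ends, so Yusuf has no further overlaps.
Aoife starts before Hannah ends → Hannah and Aoife overlap.
Nadia starts after Hannah ends, so Hannah has no further overlaps.
Nadia starts after Aoife ends, so Aoife has no further overlaps.
Ravi starts after Nadia ends, so Nadia has no further overlaps.
Felix starts before Ravi ends → Ravi and Felix overlap.
Jonas starts before Ravi ends → Ravi and Jonas overlap.
Jonas starts after Felix ends.
Overlapping pairs: Aoife & Hannah, Dmitri & Yusuf, Felix & Ravi, Hannah & Yusuf, Jonas & Ravi — 5 in total.

5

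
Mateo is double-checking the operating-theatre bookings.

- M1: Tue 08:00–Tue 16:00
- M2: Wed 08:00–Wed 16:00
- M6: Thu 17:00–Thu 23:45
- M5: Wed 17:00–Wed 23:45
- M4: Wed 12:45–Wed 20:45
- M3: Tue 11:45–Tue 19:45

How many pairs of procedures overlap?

3

Sorted by start: M1, M3, M2, M4, M5, M6.
M3 starts before M1 ends → M1 and M3 overlap.
M2 starts after M1 ends; M1 is clear from here.
M2 starts after M3 ends; M3 is clear from here.
M4 starts before M2 ends → M2 and M4 overlap.
M5 starts after M2 ends; M2 is clear from here.
M5 starts before M4 ends → M4 and M5 overlap.
M6 starts after M4 ends.
M6 starts after M5 ends.
Overlapping pairs: M1 & M3, M2 & M4, M4 & M5 — 3 in total.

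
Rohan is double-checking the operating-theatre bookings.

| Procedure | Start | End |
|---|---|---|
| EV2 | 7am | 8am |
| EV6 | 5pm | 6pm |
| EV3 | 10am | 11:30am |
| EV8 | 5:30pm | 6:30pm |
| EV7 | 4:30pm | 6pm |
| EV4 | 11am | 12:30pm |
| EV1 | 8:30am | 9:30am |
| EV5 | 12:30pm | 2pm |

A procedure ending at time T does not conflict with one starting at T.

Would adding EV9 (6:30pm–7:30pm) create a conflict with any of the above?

No — it doesn't clash with anything

EV2: ends 8am at or before EV9 starts 6:30pm → clear.
EV1: ends 9:30am at or before EV9 starts 6:30pm → clear.
EV3: ends 11:30am at or before EV9 starts 6:30pm → clear.
EV4: ends 12:30pm at or before EV9 starts 6:30pm → clear.
EV5: ends 2pm at or before EV9 starts 6:30pm → clear.
EV7: ends 6pm at or before EV9 starts 6:30pm → clear.
EV6: ends 6pm at or before EV9 starts 6:30pm → clear.
EV8: ends 6:30pm at or before EV9 starts 6:30pm → clear.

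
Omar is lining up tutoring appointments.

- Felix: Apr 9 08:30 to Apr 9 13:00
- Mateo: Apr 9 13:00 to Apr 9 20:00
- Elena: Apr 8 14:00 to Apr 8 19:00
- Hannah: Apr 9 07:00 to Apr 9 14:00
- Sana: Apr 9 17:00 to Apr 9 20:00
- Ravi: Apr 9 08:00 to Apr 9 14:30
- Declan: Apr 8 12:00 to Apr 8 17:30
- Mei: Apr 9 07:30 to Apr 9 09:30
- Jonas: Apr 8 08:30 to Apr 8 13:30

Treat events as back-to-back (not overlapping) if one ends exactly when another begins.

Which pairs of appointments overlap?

Sorted by start: Jonas, Declan, Elena, Hannah, Mei, Ravi, Felix, Mateo, Sana.
Declan starts before Jonas ends → Jonas and Declan overlap.
Elena starts after Jonas ends — done with Jonas.
Elena starts before Declan ends → Declan and Elena overlap.
Hannah starts after Declan ends — done with Declan.
Hannah starts after Elena ends — done with Elena.
Mei starts before Hannah ends → Hannah and Mei overlap.
Ravi starts before Hannah ends → Hannah and Ravi overlap.
Felix starts before Hannah ends → Hannah and Felix overlap.
Mateo starts before Hannah ends → Hannah and Mateo overlap.
Sana starts after Hannah ends.
Ravi starts before Mei ends → Mei and Ravi overlap.
Felix starts before Mei ends → Mei and Felix overlap.
Mateo starts after Mei ends — done with Mei.
Felix starts before Ravi ends → Ravi and Felix overlap.
Mateo starts before Ravi ends → Ravi and Mateo overlap.
Sana starts after Ravi ends.
Mateo starts exactly when Felix ends (back-to-back, no overlap) — done with Felix.
Sana starts before Mateo ends → Mateo and Sana overlap.

Declan & Elena, Declan & Jonas, Felix & Hannah, Felix & Mei, Felix & Ravi, Hannah & Mateo, Hannah & Mei, Hannah & Ravi, Mateo & Ravi, Mateo & Sana, Mei & Ravi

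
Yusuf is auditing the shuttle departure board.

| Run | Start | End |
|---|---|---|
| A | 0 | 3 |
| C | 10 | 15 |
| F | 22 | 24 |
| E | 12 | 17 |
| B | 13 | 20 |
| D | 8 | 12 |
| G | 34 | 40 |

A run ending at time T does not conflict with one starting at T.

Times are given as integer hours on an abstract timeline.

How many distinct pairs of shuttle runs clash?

Sorted by start: A, D, C, E, B, F, G.
D starts after A ends; A is clear from here.
C starts before D ends → D and C overlap.
E starts exactly when D ends (back-to-back, no overlap); D is clear from here.
E starts before C ends → C and E overlap.
B starts before C ends → C and B overlap.
F starts after C ends; C is clear from here.
B starts before E ends → E and B overlap.
F starts after E ends; E is clear from here.
F starts after B ends; B is clear from here.
G starts after F ends.
Overlapping pairs: B & C, B & E, C & D, C & E — 4 in total.

4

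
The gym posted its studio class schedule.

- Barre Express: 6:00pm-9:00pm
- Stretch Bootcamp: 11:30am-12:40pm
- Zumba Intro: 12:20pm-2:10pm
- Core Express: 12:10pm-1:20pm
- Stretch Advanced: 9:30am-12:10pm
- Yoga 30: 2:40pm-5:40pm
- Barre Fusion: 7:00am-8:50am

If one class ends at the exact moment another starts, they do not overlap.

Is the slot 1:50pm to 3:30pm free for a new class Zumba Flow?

Barre Fusion: ends 8:50am at or before Zumba Flow starts 1:50pm → clear.
Stretch Advanced: ends 12:10pm at or before Zumba Flow starts 1:50pm → clear.
Stretch Bootcamp: ends 12:40pm at or before Zumba Flow starts 1:50pm → clear.
Core Express: ends 1:20pm at or before Zumba Flow starts 1:50pm → clear.
Zumba Intro: starts 12:20pm before Zumba Flow ends 3:30pm, and ends 2:10pm after Zumba Flow starts 1:50pm → overlap.
Yoga 30: starts 2:40pm before Zumba Flow ends 3:30pm, and ends 5:40pm after Zumba Flow starts 1:50pm → overlap.
Barre Express: starts 6:00pm at or after Zumba Flow ends 3:30pm → clear.
Zumba Flow overlaps Zumba Intro, Yoga 30.

No — it overlaps Yoga 30, Zumba Intro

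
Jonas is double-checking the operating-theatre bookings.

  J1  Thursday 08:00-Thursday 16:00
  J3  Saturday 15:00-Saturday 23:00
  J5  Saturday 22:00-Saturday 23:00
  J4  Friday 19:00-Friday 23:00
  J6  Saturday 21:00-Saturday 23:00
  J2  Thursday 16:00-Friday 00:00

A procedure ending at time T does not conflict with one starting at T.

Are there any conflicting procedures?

Sorted by start: J1, J2, J4, J3, J6, J5.
J2 starts exactly when J1 ends (back-to-back, no overlap), so J1 has no further overlaps.
J4 starts after J2 ends, so J2 has no further overlaps.
J3 starts after J4 ends, so J4 has no further overlaps.
J6 starts before J3 ends → J3 and J6 overlap.
That's a conflict, so the schedule is not conflict-free.

Yes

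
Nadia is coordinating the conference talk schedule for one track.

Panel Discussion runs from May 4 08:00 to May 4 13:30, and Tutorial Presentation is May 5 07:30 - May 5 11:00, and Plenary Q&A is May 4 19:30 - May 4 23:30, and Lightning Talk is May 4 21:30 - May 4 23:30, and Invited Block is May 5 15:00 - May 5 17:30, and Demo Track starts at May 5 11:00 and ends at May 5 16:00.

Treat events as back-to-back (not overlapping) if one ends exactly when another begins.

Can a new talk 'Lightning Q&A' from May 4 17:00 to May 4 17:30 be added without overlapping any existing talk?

Panel Discussion: ends May 4 13:30 at or before Lightning Q&A starts May 4 17:00 → clear.
Plenary Q&A: starts May 4 19:30 at or after Lightning Q&A ends May 4 17:30 → clear.
Lightning Talk: starts May 4 21:30 at or after Lightning Q&A ends May 4 17:30 → clear.
Tutorial Presentation: starts May 5 07:30 at or after Lightning Q&A ends May 4 17:30 → clear.
Demo Track: starts May 5 11:00 at or after Lightning Q&A ends May 4 17:30 → clear.
Invited Block: starts May 5 15:00 at or after Lightning Q&A ends May 4 17:30 → clear.

Yes — the slot is free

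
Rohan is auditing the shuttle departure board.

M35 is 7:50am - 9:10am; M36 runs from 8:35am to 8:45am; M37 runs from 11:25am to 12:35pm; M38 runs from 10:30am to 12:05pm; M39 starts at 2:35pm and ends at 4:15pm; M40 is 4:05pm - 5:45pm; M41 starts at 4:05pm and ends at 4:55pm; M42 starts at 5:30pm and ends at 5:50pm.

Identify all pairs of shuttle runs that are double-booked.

M35 & M36, M37 & M38, M39 & M40, M39 & M41, M40 & M41, M40 & M42

Two intervals overlap when each starts before the other ends.
Sorted by start: M35, M36, M38, M37, M39, M40, M41, M42.
M36 starts before M35 ends → M35 and M36 overlap.
M38 starts after M35 ends, so M35 has no further overlaps.
M38 starts after M36 ends, so M36 has no further overlaps.
M37 starts before M38 ends → M38 and M37 overlap.
M39 starts after M38 ends, so M38 has no further overlaps.
M39 starts after M37 ends, so M37 has no further overlaps.
M40 starts before M39 ends → M39 and M40 overlap.
M41 starts before M39 ends → M39 and M41 overlap.
M42 starts after M39 ends.
M41 starts before M40 ends → M40 and M41 overlap.
M42 starts before M40 ends → M40 and M42 overlap.
M42 starts after M41 ends.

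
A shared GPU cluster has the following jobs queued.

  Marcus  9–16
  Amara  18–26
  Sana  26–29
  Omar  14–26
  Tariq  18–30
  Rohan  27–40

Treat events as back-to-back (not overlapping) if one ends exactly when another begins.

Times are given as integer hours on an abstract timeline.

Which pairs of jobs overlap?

Sorted by start: Marcus, Omar, Amara, Tariq, Sana, Rohan.
Omar starts before Marcus ends → Marcus and Omar overlap.
Amara starts after Marcus ends, so Marcus has no further overlaps.
Amara starts before Omar ends → Omar and Amara overlap.
Tariq starts before Omar ends → Omar and Tariq overlap.
Sana starts exactly when Omar ends (back-to-back, no overlap), so Omar has no further overlaps.
Tariq starts before Amara ends → Amara and Tariq overlap.
Sana starts exactly when Amara ends (back-to-back, no overlap), so Amara has no further overlaps.
Sana starts before Tariq ends → Tariq and Sana overlap.
Rohan starts before Tariq ends → Tariq and Rohan overlap.
Rohan starts before Sana ends → Sana and Rohan overlap.

Amara & Omar, Amara & Tariq, Marcus & Omar, Omar & Tariq, Rohan & Sana, Rohan & Tariq, Sana & Tariq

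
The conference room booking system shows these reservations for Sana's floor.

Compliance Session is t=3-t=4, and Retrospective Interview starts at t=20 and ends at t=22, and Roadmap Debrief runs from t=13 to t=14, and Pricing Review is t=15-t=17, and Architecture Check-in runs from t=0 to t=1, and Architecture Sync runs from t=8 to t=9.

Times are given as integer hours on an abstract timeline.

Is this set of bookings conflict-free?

Check each pair: they overlap iff neither finishes before the other starts.
Sorted by start: Architecture Check-in, Compliance Session, Architecture Sync, Roadmap Debrief, Pricing Review, Retrospective Interview.
Compliance Session starts after Architecture Check-in ends; Architecture Check-in is clear from here.
Architecture Sync starts after Compliance Session ends; Compliance Session is clear from here.
Roadmap Debrief starts after Architecture Sync ends; Architecture Sync is clear from here.
Pricing Review starts after Roadmap Debrief ends; Roadmap Debrief is clear from here.
Retrospective Interview starts after Pricing Review ends.
Every pair is clear; the schedule has no overlaps.

Yes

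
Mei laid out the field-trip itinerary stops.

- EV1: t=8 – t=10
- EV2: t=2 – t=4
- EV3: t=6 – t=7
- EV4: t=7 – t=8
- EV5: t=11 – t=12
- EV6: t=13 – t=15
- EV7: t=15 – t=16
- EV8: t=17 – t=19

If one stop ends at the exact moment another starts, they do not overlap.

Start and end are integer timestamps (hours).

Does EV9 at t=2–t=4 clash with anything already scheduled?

Yes — it overlaps EV2

EV2: starts t=2 before EV9 ends t=4, and ends t=4 after EV9 starts t=2 → overlap.
EV3: starts t=6 at or after EV9 ends t=4 → clear.
EV4: starts t=7 at or after EV9 ends t=4 → clear.
EV1: starts t=8 at or after EV9 ends t=4 → clear.
EV5: starts t=11 at or after EV9 ends t=4 → clear.
EV6: starts t=13 at or after EV9 ends t=4 → clear.
EV7: starts t=15 at or after EV9 ends t=4 → clear.
EV8: starts t=17 at or after EV9 ends t=4 → clear.
EV9 overlaps EV2.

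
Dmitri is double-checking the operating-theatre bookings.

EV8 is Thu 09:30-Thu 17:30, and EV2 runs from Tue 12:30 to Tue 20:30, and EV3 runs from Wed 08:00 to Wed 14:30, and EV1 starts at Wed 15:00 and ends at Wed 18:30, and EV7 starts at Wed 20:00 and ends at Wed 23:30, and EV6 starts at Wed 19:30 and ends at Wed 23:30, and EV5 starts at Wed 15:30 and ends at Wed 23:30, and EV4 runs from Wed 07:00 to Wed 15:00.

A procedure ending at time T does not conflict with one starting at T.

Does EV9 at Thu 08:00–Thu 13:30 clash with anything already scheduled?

EV2: ends Tue 20:30 at or before EV9 starts Thu 08:00 → clear.
EV4: ends Wed 15:00 at or before EV9 starts Thu 08:00 → clear.
EV3: ends Wed 14:30 at or before EV9 starts Thu 08:00 → clear.
EV1: ends Wed 18:30 at or before EV9 starts Thu 08:00 → clear.
EV5: ends Wed 23:30 at or before EV9 starts Thu 08:00 → clear.
EV6: ends Wed 23:30 at or before EV9 starts Thu 08:00 → clear.
EV7: ends Wed 23:30 at or before EV9 starts Thu 08:00 → clear.
EV8: starts Thu 09:30 before EV9 ends Thu 13:30, and ends Thu 17:30 after EV9 starts Thu 08:00 → overlap.
EV9 overlaps EV8.

Yes — it overlaps EV8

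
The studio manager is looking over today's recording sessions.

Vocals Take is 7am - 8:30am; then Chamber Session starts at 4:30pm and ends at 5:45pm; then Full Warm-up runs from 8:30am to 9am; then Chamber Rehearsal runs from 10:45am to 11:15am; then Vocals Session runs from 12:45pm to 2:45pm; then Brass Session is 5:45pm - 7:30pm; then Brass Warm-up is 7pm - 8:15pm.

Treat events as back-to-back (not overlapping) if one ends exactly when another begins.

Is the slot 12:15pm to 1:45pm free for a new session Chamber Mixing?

No — it overlaps Vocals Session

Vocals Take: ends 8:30am at or before Chamber Mixing starts 12:15pm → clear.
Full Warm-up: ends 9am at or before Chamber Mixing starts 12:15pm → clear.
Chamber Rehearsal: ends 11:15am at or before Chamber Mixing starts 12:15pm → clear.
Vocals Session: starts 12:45pm before Chamber Mixing ends 1:45pm, and ends 2:45pm after Chamber Mixing starts 12:15pm → overlap.
Chamber Session: starts 4:30pm at or after Chamber Mixing ends 1:45pm → clear.
Brass Session: starts 5:45pm at or after Chamber Mixing ends 1:45pm → clear.
Brass Warm-up: starts 7pm at or after Chamber Mixing ends 1:45pm → clear.
Chamber Mixing overlaps Vocals Session.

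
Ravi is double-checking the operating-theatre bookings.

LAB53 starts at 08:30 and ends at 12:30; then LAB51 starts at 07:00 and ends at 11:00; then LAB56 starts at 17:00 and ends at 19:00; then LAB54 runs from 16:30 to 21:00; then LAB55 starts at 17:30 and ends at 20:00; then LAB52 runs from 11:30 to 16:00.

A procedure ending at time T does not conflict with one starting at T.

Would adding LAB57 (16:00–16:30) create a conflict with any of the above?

No — it doesn't clash with anything

LAB51: ends 11:00 at or before LAB57 starts 16:00 → clear.
LAB53: ends 12:30 at or before LAB57 starts 16:00 → clear.
LAB52: ends 16:00 at or before LAB57 starts 16:00 → clear.
LAB54: starts 16:30 at or after LAB57 ends 16:30 → clear.
LAB56: starts 17:00 at or after LAB57 ends 16:30 → clear.
LAB55: starts 17:30 at or after LAB57 ends 16:30 → clear.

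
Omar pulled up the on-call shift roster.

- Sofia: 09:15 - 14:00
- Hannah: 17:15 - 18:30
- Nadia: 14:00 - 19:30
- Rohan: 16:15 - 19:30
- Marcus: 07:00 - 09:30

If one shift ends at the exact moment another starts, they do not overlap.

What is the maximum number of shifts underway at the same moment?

Sort all start/end points and keep a running count:
07:00 start Marcus → 1
09:15 start Sofia → 2
09:30 end Marcus → 1
14:00 end Sofia → 0
14:00 start Nadia → 1
16:15 start Rohan → 2
17:15 start Hannah → 3
18:30 end Hannah → 2
19:30 end Nadia → 1
19:30 end Rohan → 0
Peak is 3, at 17:15 (Hannah, Nadia, Rohan).

3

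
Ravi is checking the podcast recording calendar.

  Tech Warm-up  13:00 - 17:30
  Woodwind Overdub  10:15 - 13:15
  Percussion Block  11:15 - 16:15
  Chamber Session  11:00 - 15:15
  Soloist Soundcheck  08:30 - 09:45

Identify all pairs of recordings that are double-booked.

Two intervals overlap when each starts before the other ends.
Sorted by start: Soloist Soundcheck, Woodwind Overdub, Chamber Session, Percussion Block, Tech Warm-up.
Woodwind Overdub starts after Soloist Soundcheck ends — done with Soloist Soundcheck.
Chamber Session starts before Woodwind Overdub ends → Woodwind Overdub and Chamber Session overlap.
Percussion Block starts before Woodwind Overdub ends → Woodwind Overdub and Percussion Block overlap.
Tech Warm-up starts before Woodwind Overdub ends → Woodwind Overdub and Tech Warm-up overlap.
Percussion Block starts before Chamber Session ends → Chamber Session and Percussion Block overlap.
Tech Warm-up starts before Chamber Session ends → Chamber Session and Tech Warm-up overlap.
Tech Warm-up starts before Percussion Block ends → Percussion Block and Tech Warm-up overlap.

Chamber Session & Percussion Block, Chamber Session & Tech Warm-up, Chamber Session & Woodwind Overdub, Percussion Block & Tech Warm-up, Percussion Block & Woodwind Overdub, Tech Warm-up & Woodwind Overdub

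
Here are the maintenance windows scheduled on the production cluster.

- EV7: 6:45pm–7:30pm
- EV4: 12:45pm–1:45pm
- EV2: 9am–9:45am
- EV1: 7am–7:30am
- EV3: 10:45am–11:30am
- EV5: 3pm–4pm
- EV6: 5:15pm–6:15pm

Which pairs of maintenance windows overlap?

Sorted by start: EV1, EV2, EV3, EV4, EV5, EV6, EV7.
EV2 starts after EV1 ends, so nothing later overlaps EV1 either.
EV3 starts after EV2 ends, so nothing later overlaps EV2 either.
EV4 starts after EV3 ends, so nothing later overlaps EV3 either.
EV5 starts after EV4 ends, so nothing later overlaps EV4 either.
EV6 starts after EV5 ends, so nothing later overlaps EV5 either.
EV7 starts after EV6 ends.

no conflicts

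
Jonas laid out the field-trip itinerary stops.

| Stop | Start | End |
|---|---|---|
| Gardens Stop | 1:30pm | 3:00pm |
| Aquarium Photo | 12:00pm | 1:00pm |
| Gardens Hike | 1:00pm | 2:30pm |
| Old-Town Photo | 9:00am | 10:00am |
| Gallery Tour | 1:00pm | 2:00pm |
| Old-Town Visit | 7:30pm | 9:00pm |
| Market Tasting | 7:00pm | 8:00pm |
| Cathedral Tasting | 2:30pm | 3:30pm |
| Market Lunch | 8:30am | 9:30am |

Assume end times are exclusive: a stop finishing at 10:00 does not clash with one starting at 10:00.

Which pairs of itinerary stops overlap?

Check each pair: they overlap iff neither finishes before the other starts.
Sorted by start: Market Lunch, Old-Town Photo, Aquarium Photo, Gallery Tour, Gardens Hike, Gardens Stop, Cathedral Tasting, Market Tasting, Old-Town Visit.
Old-Town Photo starts before Market Lunch ends → Market Lunch and Old-Town Photo overlap.
Aquarium Photo starts after Market Lunch ends — done with Market Lunch.
Aquarium Photo starts after Old-Town Photo ends — done with Old-Town Photo.
Gallery Tour starts exactly when Aquarium Photo ends (back-to-back, no overlap) — done with Aquarium Photo.
Gardens Hike starts before Gallery Tour ends → Gallery Tour and Gardens Hike overlap.
Gardens Stop starts before Gallery Tour ends → Gallery Tour and Gardens Stop overlap.
Cathedral Tasting starts after Gallery Tour ends — done with Gallery Tour.
Gardens Stop starts before Gardens Hike ends → Gardens Hike and Gardens Stop overlap.
Cathedral Tasting starts exactly when Gardens Hike ends (back-to-back, no overlap) — done with Gardens Hike.
Cathedral Tasting starts before Gardens Stop ends → Gardens Stop and Cathedral Tasting overlap.
Market Tasting starts after Gardens Stop ends — done with Gardens Stop.
Market Tasting starts after Cathedral Tasting ends — done with Cathedral Tasting.
Old-Town Visit starts before Market Tasting ends → Market Tasting and Old-Town Visit overlap.

Cathedral Tasting & Gardens Stop, Gallery Tour & Gardens Hike, Gallery Tour & Gardens Stop, Gardens Hike & Gardens Stop, Market Lunch & Old-Town Photo, Market Tasting & Old-Town Visit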